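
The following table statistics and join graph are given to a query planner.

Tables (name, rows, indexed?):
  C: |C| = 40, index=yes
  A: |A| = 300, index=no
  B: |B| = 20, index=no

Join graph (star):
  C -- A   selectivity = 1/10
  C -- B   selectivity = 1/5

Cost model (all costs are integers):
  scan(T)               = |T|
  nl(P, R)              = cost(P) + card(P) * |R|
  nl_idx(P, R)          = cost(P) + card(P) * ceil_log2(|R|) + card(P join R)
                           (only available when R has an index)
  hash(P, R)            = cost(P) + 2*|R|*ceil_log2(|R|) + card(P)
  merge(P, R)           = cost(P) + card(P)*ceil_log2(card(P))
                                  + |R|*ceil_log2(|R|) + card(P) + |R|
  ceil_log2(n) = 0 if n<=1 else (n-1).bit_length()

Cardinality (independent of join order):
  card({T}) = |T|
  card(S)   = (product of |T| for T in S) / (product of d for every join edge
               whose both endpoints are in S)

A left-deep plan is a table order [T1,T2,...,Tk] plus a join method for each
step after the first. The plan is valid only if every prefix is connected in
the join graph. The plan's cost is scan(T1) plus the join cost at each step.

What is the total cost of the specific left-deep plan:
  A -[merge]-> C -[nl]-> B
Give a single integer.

27580

step 1: scan A: cost=300, card=300
step 2: join C via merge
    card(P join C) = 300*40/(10) = 1200
    cost = 300 + 300*9 + 40*6 + 300 + 40 = 3580
step 3: join B via nl
    card(P join B) = 1200*20/(5) = 4800
    cost = 3580 + 1200*20 = 27580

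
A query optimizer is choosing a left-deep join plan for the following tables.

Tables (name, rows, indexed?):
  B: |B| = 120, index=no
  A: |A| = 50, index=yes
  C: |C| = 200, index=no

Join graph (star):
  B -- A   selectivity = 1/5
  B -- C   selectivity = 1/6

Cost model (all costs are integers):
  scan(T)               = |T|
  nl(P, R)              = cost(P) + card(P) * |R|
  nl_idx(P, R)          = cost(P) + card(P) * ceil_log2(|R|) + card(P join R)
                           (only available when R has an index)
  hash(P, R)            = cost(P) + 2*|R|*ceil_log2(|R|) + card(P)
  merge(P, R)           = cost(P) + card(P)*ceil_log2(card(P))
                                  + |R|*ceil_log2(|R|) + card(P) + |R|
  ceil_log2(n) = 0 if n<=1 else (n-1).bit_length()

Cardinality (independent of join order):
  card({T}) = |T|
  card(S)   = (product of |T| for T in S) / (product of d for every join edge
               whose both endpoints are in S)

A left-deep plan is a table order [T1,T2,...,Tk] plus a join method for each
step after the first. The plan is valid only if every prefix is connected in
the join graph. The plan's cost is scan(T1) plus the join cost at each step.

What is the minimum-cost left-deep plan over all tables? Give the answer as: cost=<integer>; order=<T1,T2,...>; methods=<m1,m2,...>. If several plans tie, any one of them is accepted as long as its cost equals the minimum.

cost=5240; order=B,A,C; methods=hash,hash

Selinger DP (subsets sized 1..n):
  {B}: scan cost=120, card=120
  {A}: scan cost=50, card=50
  {C}: scan cost=200, card=200
  {AB}: card=1200; try (A,hash)→840, (B,merge)→1360, (A,merge)→1430, (B,hash)→1780, (A,nl_idx)→2040, (B,nl)→6050 …(+1); best=840 via (A,hash)
  {BC}: card=4000; try (B,hash)→2080, (C,merge)→2880, (B,merge)→2960, (C,hash)→3440, (C,nl)→24120, (B,nl)→24200; best=2080 via (B,hash)
  {ABC}: card=40000; try (C,hash)→5240, (A,hash)→6680, (C,merge)→17040, (A,merge)→54430, (A,nl_idx)→66080, (A,nl)→202080 …(+1); best=5240 via (C,hash)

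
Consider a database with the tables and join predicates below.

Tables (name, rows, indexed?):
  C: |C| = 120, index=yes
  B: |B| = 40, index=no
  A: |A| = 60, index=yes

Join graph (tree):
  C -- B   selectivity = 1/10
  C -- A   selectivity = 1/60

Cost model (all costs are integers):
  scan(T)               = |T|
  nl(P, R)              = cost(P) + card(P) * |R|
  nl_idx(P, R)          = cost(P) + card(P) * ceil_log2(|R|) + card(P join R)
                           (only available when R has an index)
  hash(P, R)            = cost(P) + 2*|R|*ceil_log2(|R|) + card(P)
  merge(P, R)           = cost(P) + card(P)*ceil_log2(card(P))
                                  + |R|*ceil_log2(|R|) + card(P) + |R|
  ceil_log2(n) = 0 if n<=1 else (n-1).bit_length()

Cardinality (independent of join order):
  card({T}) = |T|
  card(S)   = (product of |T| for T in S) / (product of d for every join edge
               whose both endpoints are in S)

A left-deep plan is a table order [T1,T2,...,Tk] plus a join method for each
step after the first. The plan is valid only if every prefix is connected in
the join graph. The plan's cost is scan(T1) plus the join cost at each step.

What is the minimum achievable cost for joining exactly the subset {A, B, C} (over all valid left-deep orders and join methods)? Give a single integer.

Selinger DP over subsets of {A,B,C}:
  {C}: scan cost=120, card=120
  {B}: scan cost=40, card=40
  {A}: scan cost=60, card=60
  {BC}: card=480; try (B,hash)→720, (C,nl_idx)→800, (C,merge)→1280, (B,merge)→1360, (C,hash)→1760, (C,nl)→4840 …(+1); best=720 via (B,hash)
  {AC}: card=120; try (C,nl_idx)→600, (A,hash)→960, (A,nl_idx)→960, (C,merge)→1440, (A,merge)→1500, (C,hash)→1800 …(+2); best=600 via (C,nl_idx)
  {ABC}: card=480; try (B,hash)→1200, (B,merge)→1840, (A,hash)→1920, (A,nl_idx)→4080, (B,nl)→5400, (A,merge)→5940 …(+1); best=1200 via (B,hash)

1200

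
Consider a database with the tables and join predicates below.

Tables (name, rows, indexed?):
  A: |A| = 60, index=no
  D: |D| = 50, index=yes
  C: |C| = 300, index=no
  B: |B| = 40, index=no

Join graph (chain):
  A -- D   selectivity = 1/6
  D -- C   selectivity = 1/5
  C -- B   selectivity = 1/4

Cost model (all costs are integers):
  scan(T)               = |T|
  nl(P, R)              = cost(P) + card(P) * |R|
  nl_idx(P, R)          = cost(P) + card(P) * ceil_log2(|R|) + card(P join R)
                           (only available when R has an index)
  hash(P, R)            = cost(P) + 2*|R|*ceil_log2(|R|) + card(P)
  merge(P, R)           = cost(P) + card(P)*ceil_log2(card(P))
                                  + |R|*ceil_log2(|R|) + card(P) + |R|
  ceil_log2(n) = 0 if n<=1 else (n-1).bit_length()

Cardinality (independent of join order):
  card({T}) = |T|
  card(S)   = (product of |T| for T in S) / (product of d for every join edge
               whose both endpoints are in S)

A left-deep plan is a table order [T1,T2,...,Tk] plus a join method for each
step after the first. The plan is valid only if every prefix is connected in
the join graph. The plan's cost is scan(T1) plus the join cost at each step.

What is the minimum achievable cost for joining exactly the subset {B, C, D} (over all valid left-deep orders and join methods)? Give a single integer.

4680

Selinger DP over subsets of {B,C,D}:
  {D}: scan cost=50, card=50
  {C}: scan cost=300, card=300
  {B}: scan cost=40, card=40
  {CD}: card=3000; try (D,hash)→1200, (C,merge)→3400, (D,merge)→3650, (D,nl_idx)→5100, (C,hash)→5500, (C,nl)→15050 …(+1); best=1200 via (D,hash)
  {BC}: card=3000; try (B,hash)→1080, (C,merge)→3320, (B,merge)→3580, (C,hash)→5480, (C,nl)→12040, (B,nl)→12300; best=1080 via (B,hash)
  {BCD}: card=30000; try (D,hash)→4680, (B,hash)→4680, (D,merge)→40430, (B,merge)→40480, (D,nl_idx)→49080, (B,nl)→121200 …(+1); best=4680 via (D,hash)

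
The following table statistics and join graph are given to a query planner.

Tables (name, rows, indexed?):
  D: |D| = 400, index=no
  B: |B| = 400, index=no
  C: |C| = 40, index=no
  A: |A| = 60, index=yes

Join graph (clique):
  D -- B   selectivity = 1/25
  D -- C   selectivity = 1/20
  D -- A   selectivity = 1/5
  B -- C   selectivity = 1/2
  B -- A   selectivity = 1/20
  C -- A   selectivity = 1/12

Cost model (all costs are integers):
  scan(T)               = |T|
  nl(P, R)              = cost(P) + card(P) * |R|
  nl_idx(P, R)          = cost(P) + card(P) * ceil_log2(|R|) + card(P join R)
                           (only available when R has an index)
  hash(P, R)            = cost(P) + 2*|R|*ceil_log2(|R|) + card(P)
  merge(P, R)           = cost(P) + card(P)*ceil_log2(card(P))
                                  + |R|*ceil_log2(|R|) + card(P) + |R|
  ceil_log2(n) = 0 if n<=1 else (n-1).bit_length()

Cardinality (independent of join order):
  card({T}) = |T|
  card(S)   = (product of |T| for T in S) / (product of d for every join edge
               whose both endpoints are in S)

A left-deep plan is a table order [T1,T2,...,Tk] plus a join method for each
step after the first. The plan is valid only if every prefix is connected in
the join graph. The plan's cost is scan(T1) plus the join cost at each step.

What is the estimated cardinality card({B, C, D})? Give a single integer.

Tables in S: B(400), C(40), D(400)
Edges inside S: D-B(d=25), D-C(d=20), B-C(d=2)
numerator = 400 * 40 * 400 = 6400000
denominator = 25 * 20 * 2 = 1000
card(S) = 6400000 / 1000 = 6400

6400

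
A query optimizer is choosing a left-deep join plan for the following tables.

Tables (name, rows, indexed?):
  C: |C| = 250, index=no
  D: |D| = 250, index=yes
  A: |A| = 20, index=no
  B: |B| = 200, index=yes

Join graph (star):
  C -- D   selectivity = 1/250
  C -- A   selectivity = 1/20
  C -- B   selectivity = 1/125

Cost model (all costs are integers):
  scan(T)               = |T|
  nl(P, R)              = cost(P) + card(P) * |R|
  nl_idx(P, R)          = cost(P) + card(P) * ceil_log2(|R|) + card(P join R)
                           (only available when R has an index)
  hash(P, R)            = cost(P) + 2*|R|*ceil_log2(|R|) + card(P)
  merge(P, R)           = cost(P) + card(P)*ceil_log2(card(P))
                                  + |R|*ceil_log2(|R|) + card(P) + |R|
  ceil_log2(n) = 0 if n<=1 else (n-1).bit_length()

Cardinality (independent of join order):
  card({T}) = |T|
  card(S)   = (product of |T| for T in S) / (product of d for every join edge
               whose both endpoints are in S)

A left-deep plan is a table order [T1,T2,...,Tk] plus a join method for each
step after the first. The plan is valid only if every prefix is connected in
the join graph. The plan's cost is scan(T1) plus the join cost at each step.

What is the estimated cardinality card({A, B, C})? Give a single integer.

400

Tables in S: A(20), B(200), C(250)
Edges inside S: C-A(d=20), C-B(d=125)
numerator = 20 * 200 * 250 = 1000000
denominator = 20 * 125 = 2500
card(S) = 1000000 / 2500 = 400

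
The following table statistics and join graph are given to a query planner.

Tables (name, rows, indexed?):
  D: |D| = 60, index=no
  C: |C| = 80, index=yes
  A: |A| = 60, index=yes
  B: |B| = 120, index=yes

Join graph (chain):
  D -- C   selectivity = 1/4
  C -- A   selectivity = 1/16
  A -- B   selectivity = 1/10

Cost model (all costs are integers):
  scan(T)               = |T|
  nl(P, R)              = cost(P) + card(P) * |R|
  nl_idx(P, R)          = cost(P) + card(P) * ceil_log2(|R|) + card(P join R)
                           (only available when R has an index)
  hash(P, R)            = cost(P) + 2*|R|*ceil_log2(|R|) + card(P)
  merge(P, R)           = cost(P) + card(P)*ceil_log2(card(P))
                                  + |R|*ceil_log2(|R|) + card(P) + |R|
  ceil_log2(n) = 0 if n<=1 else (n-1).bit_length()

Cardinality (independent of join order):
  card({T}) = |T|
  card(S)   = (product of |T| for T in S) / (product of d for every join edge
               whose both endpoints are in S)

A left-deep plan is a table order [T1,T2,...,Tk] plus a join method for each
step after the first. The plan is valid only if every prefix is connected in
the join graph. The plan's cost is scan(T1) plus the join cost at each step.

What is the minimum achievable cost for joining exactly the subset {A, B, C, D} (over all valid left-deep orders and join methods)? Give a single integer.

7080

Selinger DP over subsets of {A,B,C,D}:
  {D}: scan cost=60, card=60
  {C}: scan cost=80, card=80
  {A}: scan cost=60, card=60
  {B}: scan cost=120, card=120
  {CD}: card=1200; try (D,hash)→880, (C,merge)→1120, (D,merge)→1140, (C,hash)→1240, (C,nl_idx)→1680, (C,nl)→4860 …(+1); best=880 via (D,hash)
  {AC}: card=300; try (C,nl_idx)→780, (A,nl_idx)→860, (A,hash)→880, (C,merge)→1120, (A,merge)→1140, (C,hash)→1240 …(+2); best=780 via (C,nl_idx)
  {AB}: card=720; try (A,hash)→960, (B,nl_idx)→1200, (B,merge)→1440, (A,merge)→1500, (A,nl_idx)→1560, (B,hash)→1800 …(+2); best=960 via (A,hash)
  {ACD}: card=4500; try (D,hash)→1800, (A,hash)→2800, (D,merge)→4200, (A,nl_idx)→12580, (A,merge)→15700, (D,nl)→18780 …(+1); best=1800 via (D,hash)
  {ABC}: card=3600; try (B,hash)→2760, (C,hash)→2800, (B,merge)→4740, (B,nl_idx)→6480, (C,merge)→9520, (C,nl_idx)→9600 …(+2); best=2760 via (B,hash)
  {ABCD}: card=54000; try (D,hash)→7080, (B,hash)→7980, (D,merge)→49980, (B,merge)→65760, (B,nl_idx)→87300, (D,nl)→218760 …(+1); best=7080 via (D,hash)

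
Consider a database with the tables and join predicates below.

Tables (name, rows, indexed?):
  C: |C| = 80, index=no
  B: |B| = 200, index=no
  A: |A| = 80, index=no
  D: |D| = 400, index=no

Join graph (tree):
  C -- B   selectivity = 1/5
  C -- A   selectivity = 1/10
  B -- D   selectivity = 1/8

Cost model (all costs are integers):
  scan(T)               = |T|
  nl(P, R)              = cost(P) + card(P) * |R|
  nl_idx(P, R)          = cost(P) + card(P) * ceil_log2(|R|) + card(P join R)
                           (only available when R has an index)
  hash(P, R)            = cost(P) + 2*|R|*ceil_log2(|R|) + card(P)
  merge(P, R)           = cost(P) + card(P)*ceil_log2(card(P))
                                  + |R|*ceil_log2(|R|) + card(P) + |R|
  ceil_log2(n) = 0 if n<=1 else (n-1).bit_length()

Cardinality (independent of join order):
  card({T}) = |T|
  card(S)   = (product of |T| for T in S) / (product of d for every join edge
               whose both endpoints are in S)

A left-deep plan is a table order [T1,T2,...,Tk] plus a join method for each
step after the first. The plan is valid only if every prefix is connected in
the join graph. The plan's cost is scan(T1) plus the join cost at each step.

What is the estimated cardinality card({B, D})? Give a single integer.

Tables in S: B(200), D(400)
Edges inside S: B-D(d=8)
numerator = 200 * 400 = 80000
denominator = 8 = 8
card(S) = 80000 / 8 = 10000

10000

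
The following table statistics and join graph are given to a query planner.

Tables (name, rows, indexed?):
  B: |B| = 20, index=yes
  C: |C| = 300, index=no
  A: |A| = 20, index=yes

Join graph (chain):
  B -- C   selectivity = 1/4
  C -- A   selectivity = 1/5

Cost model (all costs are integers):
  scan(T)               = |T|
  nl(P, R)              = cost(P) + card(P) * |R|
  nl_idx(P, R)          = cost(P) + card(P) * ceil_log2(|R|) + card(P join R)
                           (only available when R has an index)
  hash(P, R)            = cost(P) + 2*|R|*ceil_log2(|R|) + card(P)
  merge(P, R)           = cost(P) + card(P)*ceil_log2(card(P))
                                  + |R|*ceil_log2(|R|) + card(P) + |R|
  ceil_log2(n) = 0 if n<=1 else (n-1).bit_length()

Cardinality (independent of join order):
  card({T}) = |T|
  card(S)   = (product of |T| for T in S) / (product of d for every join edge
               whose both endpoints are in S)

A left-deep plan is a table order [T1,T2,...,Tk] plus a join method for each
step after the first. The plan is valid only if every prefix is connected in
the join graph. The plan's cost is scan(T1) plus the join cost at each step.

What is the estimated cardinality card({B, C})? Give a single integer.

Tables in S: B(20), C(300)
Edges inside S: B-C(d=4)
numerator = 20 * 300 = 6000
denominator = 4 = 4
card(S) = 6000 / 4 = 1500

1500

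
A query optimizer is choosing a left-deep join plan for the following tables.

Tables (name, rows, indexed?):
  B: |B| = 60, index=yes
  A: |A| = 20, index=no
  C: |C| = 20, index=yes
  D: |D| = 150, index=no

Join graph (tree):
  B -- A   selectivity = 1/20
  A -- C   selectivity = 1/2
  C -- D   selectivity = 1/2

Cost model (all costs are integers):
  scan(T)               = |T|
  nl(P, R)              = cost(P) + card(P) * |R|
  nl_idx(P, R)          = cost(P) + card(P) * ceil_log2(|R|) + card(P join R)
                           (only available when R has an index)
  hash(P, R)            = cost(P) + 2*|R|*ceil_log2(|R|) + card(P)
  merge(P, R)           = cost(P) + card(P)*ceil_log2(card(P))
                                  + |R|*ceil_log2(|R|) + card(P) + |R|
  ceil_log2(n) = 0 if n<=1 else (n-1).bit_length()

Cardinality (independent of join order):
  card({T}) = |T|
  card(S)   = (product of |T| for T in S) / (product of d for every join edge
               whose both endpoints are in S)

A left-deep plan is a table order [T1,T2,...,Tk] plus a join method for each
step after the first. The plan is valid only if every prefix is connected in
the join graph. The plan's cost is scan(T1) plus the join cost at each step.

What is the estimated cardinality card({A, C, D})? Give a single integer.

15000

Tables in S: A(20), C(20), D(150)
Edges inside S: A-C(d=2), C-D(d=2)
numerator = 20 * 20 * 150 = 60000
denominator = 2 * 2 = 4
card(S) = 60000 / 4 = 15000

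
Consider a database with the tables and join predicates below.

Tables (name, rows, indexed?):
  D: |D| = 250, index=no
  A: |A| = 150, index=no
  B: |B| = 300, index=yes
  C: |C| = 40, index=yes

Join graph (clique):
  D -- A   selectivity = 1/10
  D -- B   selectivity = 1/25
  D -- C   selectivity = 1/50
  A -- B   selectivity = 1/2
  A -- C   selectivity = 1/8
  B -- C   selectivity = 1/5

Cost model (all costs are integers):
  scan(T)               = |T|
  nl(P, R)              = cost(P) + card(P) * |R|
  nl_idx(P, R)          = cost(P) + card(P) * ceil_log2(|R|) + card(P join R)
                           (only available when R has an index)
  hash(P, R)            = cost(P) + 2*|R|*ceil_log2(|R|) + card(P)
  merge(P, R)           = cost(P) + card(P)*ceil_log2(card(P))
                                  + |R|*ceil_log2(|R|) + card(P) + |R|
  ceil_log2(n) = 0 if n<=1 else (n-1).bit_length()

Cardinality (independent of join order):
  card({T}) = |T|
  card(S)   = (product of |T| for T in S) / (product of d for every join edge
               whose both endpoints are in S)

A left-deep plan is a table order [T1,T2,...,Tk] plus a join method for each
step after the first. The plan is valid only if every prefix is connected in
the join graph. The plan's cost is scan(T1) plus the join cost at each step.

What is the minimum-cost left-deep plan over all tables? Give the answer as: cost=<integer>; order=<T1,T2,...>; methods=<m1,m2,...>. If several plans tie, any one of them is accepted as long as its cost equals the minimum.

cost=6140; order=D,C,B,A; methods=hash,nl_idx,hash

Selinger DP (subsets sized 1..n):
  {D}: scan cost=250, card=250
  {A}: scan cost=150, card=150
  {B}: scan cost=300, card=300
  {C}: scan cost=40, card=40
  {AD}: card=3750; try (A,hash)→2900, (D,merge)→3750, (A,merge)→3850, (D,hash)→4300, (D,nl)→37650, (A,nl)→37750; best=2900 via (A,hash)
  {BD}: card=3000; try (D,hash)→4600, (B,merge)→5500, (B,nl_idx)→5500, (D,merge)→5550, (B,hash)→5900, (B,nl)→75250 …(+1); best=4600 via (D,hash)
  {CD}: card=200; try (C,hash)→980, (C,nl_idx)→1950, (D,merge)→2570, (C,merge)→2780, (D,hash)→4080, (D,nl)→10040 …(+1); best=980 via (C,hash)
  {AB}: card=22500; try (A,hash)→3000, (B,merge)→4500, (A,merge)→4650, (B,hash)→5700, (B,nl_idx)→24000, (B,nl)→45150 …(+1); best=3000 via (A,hash)
  {AC}: card=750; try (C,hash)→780, (A,merge)→1670, (C,merge)→1780, (C,nl_idx)→1800, (A,hash)→2480, (A,nl)→6040 …(+1); best=780 via (C,hash)
  {BC}: card=2400; try (C,hash)→1080, (B,nl_idx)→2800, (B,merge)→3320, (C,merge)→3580, (C,nl_idx)→4500, (B,hash)→5480 …(+2); best=1080 via (C,hash)
  {ABD}: card=22500; try (A,hash)→10000, (B,hash)→12050, (D,hash)→29500, (A,merge)→44950, (B,merge)→54650, (B,nl_idx)→59150 …(+4); best=10000 via (A,hash)
  {ACD}: card=375; try (A,hash)→3580, (A,merge)→4130, (D,hash)→5530, (C,hash)→7130, (D,merge)→11280, (C,nl_idx)→25775 …(+4); best=3580 via (A,hash)
  {BCD}: card=480; try (B,nl_idx)→3260, (B,merge)→5780, (B,hash)→6580, (D,hash)→7480, (C,hash)→8080, (C,nl_idx)→23080 …(+5); best=3260 via (B,nl_idx)
  {ABC}: card=22500; try (A,hash)→5880, (B,hash)→6930, (B,merge)→12030, (C,hash)→25980, (B,nl_idx)→30030, (A,merge)→33630 …(+5); best=5880 via (A,hash)
  {ABCD}: card=450; try (A,hash)→6140, (B,nl_idx)→7405, (B,hash)→9355, (A,merge)→9410, (B,merge)→10330, (D,hash)→32380 …(+8); best=6140 via (A,hash)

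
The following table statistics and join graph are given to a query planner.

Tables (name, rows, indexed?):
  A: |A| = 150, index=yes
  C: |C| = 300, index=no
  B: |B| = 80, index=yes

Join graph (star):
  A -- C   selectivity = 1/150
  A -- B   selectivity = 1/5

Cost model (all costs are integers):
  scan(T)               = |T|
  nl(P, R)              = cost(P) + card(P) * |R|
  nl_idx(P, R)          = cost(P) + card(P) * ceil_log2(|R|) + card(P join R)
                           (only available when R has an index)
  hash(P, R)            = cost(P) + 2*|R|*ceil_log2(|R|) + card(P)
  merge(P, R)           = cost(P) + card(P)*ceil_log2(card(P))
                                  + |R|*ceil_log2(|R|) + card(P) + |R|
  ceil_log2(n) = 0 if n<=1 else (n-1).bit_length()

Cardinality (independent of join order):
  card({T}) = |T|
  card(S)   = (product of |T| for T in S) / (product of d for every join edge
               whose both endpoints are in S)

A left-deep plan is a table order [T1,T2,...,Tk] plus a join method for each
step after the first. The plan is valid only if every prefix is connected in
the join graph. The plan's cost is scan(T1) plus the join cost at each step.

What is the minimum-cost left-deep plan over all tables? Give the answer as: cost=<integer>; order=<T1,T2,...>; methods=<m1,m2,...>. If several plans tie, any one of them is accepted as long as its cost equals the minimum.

cost=4420; order=C,A,B; methods=hash,hash

Selinger DP (subsets sized 1..n):
  {A}: scan cost=150, card=150
  {C}: scan cost=300, card=300
  {B}: scan cost=80, card=80
  {AC}: card=300; try (A,hash)→3000, (A,nl_idx)→3000, (C,merge)→4500, (A,merge)→4650, (C,hash)→5700, (C,nl)→45150 …(+1); best=3000 via (A,hash)
  {AB}: card=2400; try (B,hash)→1420, (A,merge)→2070, (B,merge)→2140, (A,hash)→2560, (A,nl_idx)→3120, (B,nl_idx)→3600 …(+2); best=1420 via (B,hash)
  {ABC}: card=4800; try (B,hash)→4420, (B,merge)→6640, (C,hash)→9220, (B,nl_idx)→9900, (B,nl)→27000, (C,merge)→35620 …(+1); best=4420 via (B,hash)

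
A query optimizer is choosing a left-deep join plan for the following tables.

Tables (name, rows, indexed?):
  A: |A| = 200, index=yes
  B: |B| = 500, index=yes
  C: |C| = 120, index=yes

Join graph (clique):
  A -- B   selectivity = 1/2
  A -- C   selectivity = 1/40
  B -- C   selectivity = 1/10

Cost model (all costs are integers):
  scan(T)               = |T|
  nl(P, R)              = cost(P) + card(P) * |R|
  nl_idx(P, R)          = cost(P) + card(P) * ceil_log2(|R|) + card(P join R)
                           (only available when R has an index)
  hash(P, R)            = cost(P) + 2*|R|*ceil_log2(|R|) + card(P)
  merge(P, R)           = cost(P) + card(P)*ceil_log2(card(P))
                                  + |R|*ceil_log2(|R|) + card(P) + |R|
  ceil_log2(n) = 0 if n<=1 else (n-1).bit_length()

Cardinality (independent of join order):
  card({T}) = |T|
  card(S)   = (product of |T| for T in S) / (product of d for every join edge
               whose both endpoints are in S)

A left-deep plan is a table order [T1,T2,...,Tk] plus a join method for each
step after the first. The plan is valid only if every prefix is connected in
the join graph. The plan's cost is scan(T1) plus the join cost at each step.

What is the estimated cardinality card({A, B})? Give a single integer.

50000

Tables in S: A(200), B(500)
Edges inside S: A-B(d=2)
numerator = 200 * 500 = 100000
denominator = 2 = 2
card(S) = 100000 / 2 = 50000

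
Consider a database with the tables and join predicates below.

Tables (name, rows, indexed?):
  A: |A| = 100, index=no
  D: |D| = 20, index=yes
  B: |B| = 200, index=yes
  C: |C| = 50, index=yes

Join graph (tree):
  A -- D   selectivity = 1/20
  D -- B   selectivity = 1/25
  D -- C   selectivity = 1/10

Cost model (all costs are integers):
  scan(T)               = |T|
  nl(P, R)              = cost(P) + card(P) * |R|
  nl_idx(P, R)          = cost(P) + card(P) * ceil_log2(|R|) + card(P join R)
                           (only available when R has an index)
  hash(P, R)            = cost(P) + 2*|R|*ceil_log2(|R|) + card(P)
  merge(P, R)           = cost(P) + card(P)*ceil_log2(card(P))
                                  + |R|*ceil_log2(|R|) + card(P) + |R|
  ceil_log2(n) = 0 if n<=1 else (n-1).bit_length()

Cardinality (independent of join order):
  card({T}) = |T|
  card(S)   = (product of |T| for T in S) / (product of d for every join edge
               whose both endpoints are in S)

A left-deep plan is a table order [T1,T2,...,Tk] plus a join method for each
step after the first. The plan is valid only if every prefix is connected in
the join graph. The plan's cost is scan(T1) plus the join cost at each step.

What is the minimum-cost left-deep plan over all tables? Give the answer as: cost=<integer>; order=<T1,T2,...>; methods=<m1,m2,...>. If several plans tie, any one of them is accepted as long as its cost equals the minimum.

cost=3300; order=D,B,A,C; methods=nl_idx,hash,hash

Selinger DP (subsets sized 1..n):
  {A}: scan cost=100, card=100
  {D}: scan cost=20, card=20
  {B}: scan cost=200, card=200
  {C}: scan cost=50, card=50
  {AD}: card=100; try (D,hash)→400, (D,nl_idx)→700, (A,merge)→940, (D,merge)→1020, (A,hash)→1440, (A,nl)→2020 …(+1); best=400 via (D,hash)
  {BD}: card=160; try (B,nl_idx)→340, (D,hash)→600, (D,nl_idx)→1360, (B,merge)→1940, (D,merge)→2120, (B,hash)→3240 …(+2); best=340 via (B,nl_idx)
  {CD}: card=100; try (C,nl_idx)→240, (D,hash)→300, (D,nl_idx)→400, (C,merge)→490, (D,merge)→520, (C,hash)→640 …(+2); best=240 via (C,nl_idx)
  {ABD}: card=800; try (A,hash)→1900, (B,nl_idx)→2000, (A,merge)→2580, (B,merge)→3000, (B,hash)→3700, (A,nl)→16340 …(+1); best=1900 via (A,hash)
  {ACD}: card=500; try (C,hash)→1100, (C,nl_idx)→1500, (C,merge)→1550, (A,hash)→1740, (A,merge)→1840, (C,nl)→5400 …(+1); best=1100 via (C,hash)
  {BCD}: card=800; try (C,hash)→1100, (B,nl_idx)→1840, (C,nl_idx)→2100, (C,merge)→2130, (B,merge)→2840, (B,hash)→3540 …(+2); best=1100 via (C,hash)
  {ABCD}: card=4000; try (C,hash)→3300, (A,hash)→3300, (B,hash)→4800, (B,merge)→7900, (B,nl_idx)→9100, (C,nl_idx)→10700 …(+5); best=3300 via (C,hash)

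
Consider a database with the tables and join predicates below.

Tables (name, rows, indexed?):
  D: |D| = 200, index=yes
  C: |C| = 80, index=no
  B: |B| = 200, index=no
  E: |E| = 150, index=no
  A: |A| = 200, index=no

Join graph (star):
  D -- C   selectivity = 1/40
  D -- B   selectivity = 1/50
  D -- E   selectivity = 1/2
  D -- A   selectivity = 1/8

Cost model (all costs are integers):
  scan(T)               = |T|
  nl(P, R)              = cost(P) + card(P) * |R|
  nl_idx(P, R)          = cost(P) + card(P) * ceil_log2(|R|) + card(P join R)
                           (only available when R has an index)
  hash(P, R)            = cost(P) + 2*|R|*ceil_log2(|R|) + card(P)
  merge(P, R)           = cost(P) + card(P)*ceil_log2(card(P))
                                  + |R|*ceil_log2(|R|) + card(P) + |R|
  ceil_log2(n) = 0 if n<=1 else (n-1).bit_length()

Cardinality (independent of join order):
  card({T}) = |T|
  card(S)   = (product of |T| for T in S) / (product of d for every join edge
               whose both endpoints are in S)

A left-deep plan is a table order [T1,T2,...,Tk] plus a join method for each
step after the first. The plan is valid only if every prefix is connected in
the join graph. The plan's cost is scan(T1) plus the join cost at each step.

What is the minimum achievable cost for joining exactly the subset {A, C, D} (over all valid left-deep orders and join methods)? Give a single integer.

Selinger DP over subsets of {A,C,D}:
  {D}: scan cost=200, card=200
  {C}: scan cost=80, card=80
  {A}: scan cost=200, card=200
  {CD}: card=400; try (D,nl_idx)→1120, (C,hash)→1520, (D,merge)→2520, (C,merge)→2640, (D,hash)→3360, (D,nl)→16080 …(+1); best=1120 via (D,nl_idx)
  {AD}: card=5000; try (D,hash)→3600, (A,hash)→3600, (D,merge)→3800, (A,merge)→3800, (D,nl_idx)→6800, (D,nl)→40200 …(+1); best=3600 via (D,hash)
  {ACD}: card=10000; try (A,hash)→4720, (A,merge)→6920, (C,hash)→9720, (C,merge)→74240, (A,nl)→81120, (C,nl)→403600; best=4720 via (A,hash)

4720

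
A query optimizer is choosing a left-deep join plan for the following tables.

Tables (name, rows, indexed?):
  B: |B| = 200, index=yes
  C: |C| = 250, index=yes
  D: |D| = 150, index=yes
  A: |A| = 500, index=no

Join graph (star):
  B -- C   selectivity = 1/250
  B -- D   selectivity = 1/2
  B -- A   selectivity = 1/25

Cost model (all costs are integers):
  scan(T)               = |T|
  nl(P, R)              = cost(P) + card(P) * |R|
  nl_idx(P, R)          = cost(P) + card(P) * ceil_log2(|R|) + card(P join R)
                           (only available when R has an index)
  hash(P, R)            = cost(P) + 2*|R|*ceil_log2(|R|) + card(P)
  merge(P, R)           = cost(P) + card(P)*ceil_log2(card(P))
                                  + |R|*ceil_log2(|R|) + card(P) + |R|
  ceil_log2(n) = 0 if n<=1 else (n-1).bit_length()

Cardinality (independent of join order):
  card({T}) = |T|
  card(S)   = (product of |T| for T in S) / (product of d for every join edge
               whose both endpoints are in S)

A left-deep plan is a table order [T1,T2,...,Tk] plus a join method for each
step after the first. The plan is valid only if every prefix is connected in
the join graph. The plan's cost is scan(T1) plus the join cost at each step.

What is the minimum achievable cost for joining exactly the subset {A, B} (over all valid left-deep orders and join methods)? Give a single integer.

Selinger DP over subsets of {A,B}:
  {B}: scan cost=200, card=200
  {A}: scan cost=500, card=500
  {AB}: card=4000; try (B,hash)→4200, (A,merge)→7000, (B,merge)→7300, (B,nl_idx)→8500, (A,hash)→9400, (A,nl)→100200 …(+1); best=4200 via (B,hash)

4200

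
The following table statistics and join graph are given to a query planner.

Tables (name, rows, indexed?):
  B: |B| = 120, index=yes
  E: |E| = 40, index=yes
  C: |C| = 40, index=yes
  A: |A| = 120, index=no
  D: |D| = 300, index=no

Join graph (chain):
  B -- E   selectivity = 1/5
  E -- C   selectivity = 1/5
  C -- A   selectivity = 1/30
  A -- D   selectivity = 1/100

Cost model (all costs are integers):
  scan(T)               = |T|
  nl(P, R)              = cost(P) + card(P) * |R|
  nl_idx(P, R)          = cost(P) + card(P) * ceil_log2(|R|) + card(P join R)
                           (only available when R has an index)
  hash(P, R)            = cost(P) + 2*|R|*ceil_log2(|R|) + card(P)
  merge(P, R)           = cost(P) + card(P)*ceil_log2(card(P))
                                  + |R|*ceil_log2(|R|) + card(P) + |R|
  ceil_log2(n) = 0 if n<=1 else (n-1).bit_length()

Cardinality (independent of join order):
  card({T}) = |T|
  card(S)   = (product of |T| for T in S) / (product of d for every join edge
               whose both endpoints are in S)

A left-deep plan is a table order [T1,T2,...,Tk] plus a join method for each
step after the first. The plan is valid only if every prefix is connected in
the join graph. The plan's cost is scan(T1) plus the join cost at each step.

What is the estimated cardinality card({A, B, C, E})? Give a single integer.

Tables in S: A(120), B(120), C(40), E(40)
Edges inside S: B-E(d=5), E-C(d=5), C-A(d=30)
numerator = 120 * 120 * 40 * 40 = 23040000
denominator = 5 * 5 * 30 = 750
card(S) = 23040000 / 750 = 30720

30720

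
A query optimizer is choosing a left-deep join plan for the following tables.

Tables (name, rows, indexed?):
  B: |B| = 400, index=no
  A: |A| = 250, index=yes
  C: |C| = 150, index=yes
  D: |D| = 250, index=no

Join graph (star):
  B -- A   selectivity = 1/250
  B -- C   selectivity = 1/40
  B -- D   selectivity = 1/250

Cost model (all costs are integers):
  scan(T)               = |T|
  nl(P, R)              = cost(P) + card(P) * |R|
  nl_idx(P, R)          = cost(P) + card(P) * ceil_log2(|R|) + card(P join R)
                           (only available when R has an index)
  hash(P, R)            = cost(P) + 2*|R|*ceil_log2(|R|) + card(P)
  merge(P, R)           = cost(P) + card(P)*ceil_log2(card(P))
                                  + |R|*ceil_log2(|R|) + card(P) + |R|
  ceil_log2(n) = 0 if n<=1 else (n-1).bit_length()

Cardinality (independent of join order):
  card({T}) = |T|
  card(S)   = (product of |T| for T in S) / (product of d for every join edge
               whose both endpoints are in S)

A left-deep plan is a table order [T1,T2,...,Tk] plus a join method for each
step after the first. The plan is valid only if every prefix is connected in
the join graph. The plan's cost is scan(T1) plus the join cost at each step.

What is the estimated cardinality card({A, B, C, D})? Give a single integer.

Tables in S: A(250), B(400), C(150), D(250)
Edges inside S: B-A(d=250), B-C(d=40), B-D(d=250)
numerator = 250 * 400 * 150 * 250 = 3750000000
denominator = 250 * 40 * 250 = 2500000
card(S) = 3750000000 / 2500000 = 1500

1500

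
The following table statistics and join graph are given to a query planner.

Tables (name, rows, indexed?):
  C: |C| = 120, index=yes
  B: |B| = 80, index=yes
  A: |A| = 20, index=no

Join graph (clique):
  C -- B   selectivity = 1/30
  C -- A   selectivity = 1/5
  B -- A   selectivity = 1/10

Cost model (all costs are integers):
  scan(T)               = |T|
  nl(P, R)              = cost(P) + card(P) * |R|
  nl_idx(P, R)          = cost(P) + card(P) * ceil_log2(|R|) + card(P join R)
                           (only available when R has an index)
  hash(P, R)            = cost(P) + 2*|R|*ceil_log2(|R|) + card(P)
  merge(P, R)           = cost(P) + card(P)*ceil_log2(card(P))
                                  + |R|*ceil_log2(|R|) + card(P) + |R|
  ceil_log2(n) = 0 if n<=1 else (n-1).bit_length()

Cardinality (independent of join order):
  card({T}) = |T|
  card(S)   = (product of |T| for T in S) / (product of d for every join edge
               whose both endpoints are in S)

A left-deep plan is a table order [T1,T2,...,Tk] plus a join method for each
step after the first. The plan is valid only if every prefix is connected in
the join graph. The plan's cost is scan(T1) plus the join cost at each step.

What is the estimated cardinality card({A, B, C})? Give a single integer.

Tables in S: A(20), B(80), C(120)
Edges inside S: C-B(d=30), C-A(d=5), B-A(d=10)
numerator = 20 * 80 * 120 = 192000
denominator = 30 * 5 * 10 = 1500
card(S) = 192000 / 1500 = 128

128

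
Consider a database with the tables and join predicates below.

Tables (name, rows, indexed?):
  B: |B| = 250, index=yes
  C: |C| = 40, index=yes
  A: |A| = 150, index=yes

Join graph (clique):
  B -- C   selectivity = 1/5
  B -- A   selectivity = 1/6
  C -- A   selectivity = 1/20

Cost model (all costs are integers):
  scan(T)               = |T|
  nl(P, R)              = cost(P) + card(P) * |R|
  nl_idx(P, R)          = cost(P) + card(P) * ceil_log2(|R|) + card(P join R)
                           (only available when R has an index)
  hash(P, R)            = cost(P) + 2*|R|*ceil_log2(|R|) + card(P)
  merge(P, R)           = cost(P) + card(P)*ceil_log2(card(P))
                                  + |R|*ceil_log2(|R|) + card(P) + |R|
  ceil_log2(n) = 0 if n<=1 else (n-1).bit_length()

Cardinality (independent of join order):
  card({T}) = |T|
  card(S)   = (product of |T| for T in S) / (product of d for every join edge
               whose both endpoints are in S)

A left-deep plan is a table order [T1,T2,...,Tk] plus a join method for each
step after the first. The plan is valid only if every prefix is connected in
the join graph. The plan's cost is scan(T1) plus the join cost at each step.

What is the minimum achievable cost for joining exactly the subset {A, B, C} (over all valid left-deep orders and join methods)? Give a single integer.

4960

Selinger DP over subsets of {A,B,C}:
  {B}: scan cost=250, card=250
  {C}: scan cost=40, card=40
  {A}: scan cost=150, card=150
  {BC}: card=2000; try (C,hash)→980, (B,nl_idx)→2360, (B,merge)→2570, (C,merge)→2780, (C,nl_idx)→3750, (B,hash)→4080 …(+2); best=980 via (C,hash)
  {AB}: card=6250; try (A,hash)→2900, (B,merge)→3750, (A,merge)→3850, (B,hash)→4300, (B,nl_idx)→7600, (A,nl_idx)→8500 …(+2); best=2900 via (A,hash)
  {AC}: card=300; try (A,nl_idx)→660, (C,hash)→780, (C,nl_idx)→1350, (A,merge)→1670, (C,merge)→1780, (A,hash)→2480 …(+2); best=660 via (A,nl_idx)
  {ABC}: card=2500; try (B,hash)→4960, (A,hash)→5380, (B,nl_idx)→5560, (B,merge)→5910, (C,hash)→9630, (A,nl_idx)→19480 …(+6); best=4960 via (B,hash)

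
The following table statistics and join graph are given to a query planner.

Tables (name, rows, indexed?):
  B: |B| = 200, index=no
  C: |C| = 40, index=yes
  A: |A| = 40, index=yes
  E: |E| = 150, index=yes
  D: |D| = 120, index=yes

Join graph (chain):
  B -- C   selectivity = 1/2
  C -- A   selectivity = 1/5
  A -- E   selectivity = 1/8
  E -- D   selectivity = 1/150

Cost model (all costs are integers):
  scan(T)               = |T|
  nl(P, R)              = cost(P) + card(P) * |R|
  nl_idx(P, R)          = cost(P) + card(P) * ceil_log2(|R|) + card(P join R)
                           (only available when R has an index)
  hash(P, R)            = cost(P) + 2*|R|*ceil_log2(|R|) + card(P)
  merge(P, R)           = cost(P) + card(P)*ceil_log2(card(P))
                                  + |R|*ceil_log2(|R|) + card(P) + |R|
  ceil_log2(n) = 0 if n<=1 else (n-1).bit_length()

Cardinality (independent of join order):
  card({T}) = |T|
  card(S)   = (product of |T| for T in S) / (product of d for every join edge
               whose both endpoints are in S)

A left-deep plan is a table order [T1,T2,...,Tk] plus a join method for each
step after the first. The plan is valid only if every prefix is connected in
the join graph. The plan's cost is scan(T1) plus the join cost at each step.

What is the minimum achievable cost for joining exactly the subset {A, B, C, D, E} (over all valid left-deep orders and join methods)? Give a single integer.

Selinger DP over subsets of {A,B,C,D,E}:
  {B}: scan cost=200, card=200
  {C}: scan cost=40, card=40
  {A}: scan cost=40, card=40
  {E}: scan cost=150, card=150
  {D}: scan cost=120, card=120
  {BC}: card=4000; try (C,hash)→880, (B,merge)→2120, (C,merge)→2280, (B,hash)→3280, (C,nl_idx)→5400, (B,nl)→8040 …(+1); best=880 via (C,hash)
  {AC}: card=320; try (C,hash)→560, (A,hash)→560, (C,merge)→600, (C,nl_idx)→600, (A,merge)→600, (A,nl_idx)→600 …(+2); best=560 via (C,hash)
  {AE}: card=750; try (A,hash)→780, (E,nl_idx)→1110, (E,merge)→1670, (A,merge)→1780, (A,nl_idx)→1800, (E,hash)→2480 …(+2); best=780 via (A,hash)
  {DE}: card=120; try (E,nl_idx)→1200, (D,nl_idx)→1320, (D,hash)→1980, (E,merge)→2430, (D,merge)→2460, (E,hash)→2640 …(+2); best=1200 via (E,nl_idx)
  {ABC}: card=32000; try (B,hash)→4080, (A,hash)→5360, (B,merge)→5560, (A,merge)→53160, (A,nl_idx)→56880, (B,nl)→64560 …(+1); best=4080 via (B,hash)
  {ACE}: card=6000; try (C,hash)→2010, (E,hash)→3280, (E,merge)→5110, (E,nl_idx)→9120, (C,merge)→9310, (C,nl_idx)→11280 …(+2); best=2010 via (C,hash)
  {ADE}: card=600; try (A,hash)→1800, (A,merge)→2440, (A,nl_idx)→2520, (D,hash)→3210, (A,nl)→6000, (D,nl_idx)→6630 …(+2); best=1800 via (A,hash)
  {ABCE}: card=600000; try (B,hash)→11210, (E,hash)→38480, (B,merge)→87810, (E,merge)→517430, (E,nl_idx)→860080, (B,nl)→1202010 …(+1); best=11210 via (B,hash)
  {ACDE}: card=4800; try (C,hash)→2880, (C,merge)→8680, (D,hash)→9690, (C,nl_idx)→10200, (C,nl)→25800, (D,nl_idx)→48810 …(+2); best=2880 via (C,hash)
  {ABCDE}: card=480000; try (B,hash)→10880, (B,merge)→71880, (D,hash)→612890, (B,nl)→962880, (D,nl_idx)→4691210, (D,merge)→12612170 …(+1); best=10880 via (B,hash)

10880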